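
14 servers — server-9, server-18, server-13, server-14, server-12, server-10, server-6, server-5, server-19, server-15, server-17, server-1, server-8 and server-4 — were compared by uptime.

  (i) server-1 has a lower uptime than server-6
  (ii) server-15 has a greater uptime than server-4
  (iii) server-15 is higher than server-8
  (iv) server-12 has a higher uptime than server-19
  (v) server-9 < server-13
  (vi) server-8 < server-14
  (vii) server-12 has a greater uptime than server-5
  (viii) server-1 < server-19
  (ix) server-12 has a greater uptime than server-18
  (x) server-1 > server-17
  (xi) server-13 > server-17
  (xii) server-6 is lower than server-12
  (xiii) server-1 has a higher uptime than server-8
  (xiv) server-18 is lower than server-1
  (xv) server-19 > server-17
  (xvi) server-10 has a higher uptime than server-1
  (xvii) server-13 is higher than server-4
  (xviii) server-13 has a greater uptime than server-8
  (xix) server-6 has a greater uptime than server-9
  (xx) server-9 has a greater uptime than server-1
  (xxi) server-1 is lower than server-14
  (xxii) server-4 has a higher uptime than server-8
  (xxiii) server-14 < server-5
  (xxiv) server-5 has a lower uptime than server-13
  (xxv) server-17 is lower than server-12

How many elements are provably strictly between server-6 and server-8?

The relations place server-8 below server-6. An element lies strictly between them when it is forced above server-8 and also forced below server-6.
Above server-8: {server-1, server-4, server-14, server-10, server-9, server-5, server-15, server-19, server-13, server-12}. Below server-6: {server-18, server-17, server-1, server-9}.
Intersection: {server-1, server-9} — 2.

2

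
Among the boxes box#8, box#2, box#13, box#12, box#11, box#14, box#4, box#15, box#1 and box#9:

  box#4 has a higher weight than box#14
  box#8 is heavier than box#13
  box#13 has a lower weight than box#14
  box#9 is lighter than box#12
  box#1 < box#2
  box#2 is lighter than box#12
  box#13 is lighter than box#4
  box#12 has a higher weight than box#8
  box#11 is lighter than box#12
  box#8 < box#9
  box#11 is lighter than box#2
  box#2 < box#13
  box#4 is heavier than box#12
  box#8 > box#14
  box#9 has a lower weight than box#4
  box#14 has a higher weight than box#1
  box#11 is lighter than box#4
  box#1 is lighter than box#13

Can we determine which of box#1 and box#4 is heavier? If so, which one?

Link the given pairs in sequence: box#1 < box#2; box#2 < box#13; box#13 < box#14; box#14 < box#8; box#8 < box#9; box#9 < box#12; box#12 < box#4.
Together: box#1 < box#2 < box#13 < box#14 < box#8 < box#9 < box#12 < box#4.
So box#4 is heavier.

box#4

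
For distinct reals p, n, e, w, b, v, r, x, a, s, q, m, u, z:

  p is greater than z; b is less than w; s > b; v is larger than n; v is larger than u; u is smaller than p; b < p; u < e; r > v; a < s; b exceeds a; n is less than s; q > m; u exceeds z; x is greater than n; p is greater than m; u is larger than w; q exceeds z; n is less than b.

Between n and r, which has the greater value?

Link the given pairs in sequence: n < b; b < w; w < u; u < v; v < r.
Together: n < b < w < u < v < r.
So n < r; r is the larger of the two.

r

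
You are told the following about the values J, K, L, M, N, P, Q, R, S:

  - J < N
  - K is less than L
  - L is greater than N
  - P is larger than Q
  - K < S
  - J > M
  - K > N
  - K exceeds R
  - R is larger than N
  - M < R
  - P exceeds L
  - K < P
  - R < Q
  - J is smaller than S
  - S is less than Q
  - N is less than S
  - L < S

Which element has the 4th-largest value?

Chaining the given pairs: M < J < N < R < K < L < S < Q < P.
Counting 4 from the largest end gives L.

L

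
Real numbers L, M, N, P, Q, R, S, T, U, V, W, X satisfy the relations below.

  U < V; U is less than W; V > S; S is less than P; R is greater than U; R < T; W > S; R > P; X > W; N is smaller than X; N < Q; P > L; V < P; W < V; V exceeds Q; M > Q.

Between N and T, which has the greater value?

N < Q and Q < V give N < V.
With V < P: N < Q < V < P.
With P < R: N < Q < V < P < R.
Then R < T extends the chain to T.
So N < T; T is the larger of the two.

T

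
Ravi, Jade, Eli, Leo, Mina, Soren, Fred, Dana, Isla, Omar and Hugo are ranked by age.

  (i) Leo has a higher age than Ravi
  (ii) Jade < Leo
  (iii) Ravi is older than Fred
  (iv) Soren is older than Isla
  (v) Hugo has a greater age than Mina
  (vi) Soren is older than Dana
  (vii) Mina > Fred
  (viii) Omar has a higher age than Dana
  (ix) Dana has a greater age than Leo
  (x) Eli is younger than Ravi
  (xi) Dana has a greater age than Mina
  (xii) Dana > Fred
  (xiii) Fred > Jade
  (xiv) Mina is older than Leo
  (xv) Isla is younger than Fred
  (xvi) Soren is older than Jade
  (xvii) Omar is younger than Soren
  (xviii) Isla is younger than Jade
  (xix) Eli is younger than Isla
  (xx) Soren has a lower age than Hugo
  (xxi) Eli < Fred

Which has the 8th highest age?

Chaining the given pairs: Eli < Isla < Jade < Fred < Ravi < Leo < Mina < Dana < Omar < Soren < Hugo.
The 8th largest is Fred.

Fred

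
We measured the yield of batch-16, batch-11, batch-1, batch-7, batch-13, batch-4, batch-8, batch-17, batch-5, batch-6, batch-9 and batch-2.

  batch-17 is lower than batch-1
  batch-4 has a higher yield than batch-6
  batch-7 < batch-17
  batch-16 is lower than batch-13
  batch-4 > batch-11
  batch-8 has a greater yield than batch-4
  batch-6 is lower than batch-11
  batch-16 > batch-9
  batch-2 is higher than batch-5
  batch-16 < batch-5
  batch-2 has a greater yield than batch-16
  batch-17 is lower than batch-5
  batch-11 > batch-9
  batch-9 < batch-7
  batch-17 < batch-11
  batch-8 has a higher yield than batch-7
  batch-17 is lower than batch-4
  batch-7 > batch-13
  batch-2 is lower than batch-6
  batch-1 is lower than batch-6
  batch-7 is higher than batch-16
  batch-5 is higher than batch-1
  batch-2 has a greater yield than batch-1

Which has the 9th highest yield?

Chaining the given pairs: batch-9 < batch-16 < batch-13 < batch-7 < batch-17 < batch-1 < batch-5 < batch-2 < batch-6 < batch-11 < batch-4 < batch-8.
Counting 9 from the largest end gives batch-7.

batch-7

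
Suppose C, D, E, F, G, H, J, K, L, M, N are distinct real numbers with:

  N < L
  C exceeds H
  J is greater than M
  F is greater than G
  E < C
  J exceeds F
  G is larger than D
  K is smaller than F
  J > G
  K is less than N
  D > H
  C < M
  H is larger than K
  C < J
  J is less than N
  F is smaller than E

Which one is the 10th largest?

Piecing the relations together gives one ordering: K < H < D < G < F < E < C < M < J < N < L.
The 10th largest is H.

H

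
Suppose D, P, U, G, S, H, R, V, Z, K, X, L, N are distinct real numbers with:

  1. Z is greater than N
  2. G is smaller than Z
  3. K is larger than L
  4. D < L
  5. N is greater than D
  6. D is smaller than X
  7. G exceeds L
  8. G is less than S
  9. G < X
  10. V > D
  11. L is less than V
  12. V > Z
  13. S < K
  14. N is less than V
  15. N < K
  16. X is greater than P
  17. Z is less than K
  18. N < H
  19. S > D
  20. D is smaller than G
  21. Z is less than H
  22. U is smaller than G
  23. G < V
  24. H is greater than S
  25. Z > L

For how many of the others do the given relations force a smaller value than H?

7

The elements the relations force below H are D, N, U, L, G, Z, S — no chain reaches any other.
That is 7.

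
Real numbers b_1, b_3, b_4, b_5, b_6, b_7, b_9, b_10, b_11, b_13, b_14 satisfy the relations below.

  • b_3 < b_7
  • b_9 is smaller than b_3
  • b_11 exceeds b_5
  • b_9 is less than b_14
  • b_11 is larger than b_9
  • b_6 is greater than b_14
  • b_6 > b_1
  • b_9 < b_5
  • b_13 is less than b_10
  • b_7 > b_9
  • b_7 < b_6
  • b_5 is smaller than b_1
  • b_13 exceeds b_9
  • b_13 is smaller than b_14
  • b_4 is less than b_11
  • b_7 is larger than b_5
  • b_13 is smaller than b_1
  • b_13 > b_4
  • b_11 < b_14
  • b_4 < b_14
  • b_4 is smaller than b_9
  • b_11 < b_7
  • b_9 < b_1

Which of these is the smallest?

b_4

Chaining upward from b_4: directly above it, b_9, b_13, b_11, b_14; then b_5, b_3, b_10, b_1, b_7, b_6.
That covers every other element, and nothing is given below b_4, so b_4 is the smallest.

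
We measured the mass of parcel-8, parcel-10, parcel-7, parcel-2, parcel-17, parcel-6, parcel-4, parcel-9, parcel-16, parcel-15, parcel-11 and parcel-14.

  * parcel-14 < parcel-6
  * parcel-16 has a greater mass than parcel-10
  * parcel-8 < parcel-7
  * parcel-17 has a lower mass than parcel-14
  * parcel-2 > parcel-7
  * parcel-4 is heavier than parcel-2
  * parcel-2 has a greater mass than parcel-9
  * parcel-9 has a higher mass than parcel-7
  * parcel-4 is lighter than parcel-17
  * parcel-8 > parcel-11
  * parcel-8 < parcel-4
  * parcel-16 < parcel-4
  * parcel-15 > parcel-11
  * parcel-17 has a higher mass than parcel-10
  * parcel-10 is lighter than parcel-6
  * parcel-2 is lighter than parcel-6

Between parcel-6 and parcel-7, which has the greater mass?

parcel-6

parcel-7 < parcel-9 and parcel-9 < parcel-2 give parcel-7 < parcel-2.
With parcel-2 < parcel-4: parcel-7 < parcel-9 < parcel-2 < parcel-4.
With parcel-4 < parcel-17: parcel-7 < parcel-9 < parcel-2 < parcel-4 < parcel-17.
With parcel-17 < parcel-14: parcel-7 < parcel-9 < parcel-2 < parcel-4 < parcel-17 < parcel-14.
With parcel-14 < parcel-6: parcel-7 < parcel-9 < parcel-2 < parcel-4 < parcel-17 < parcel-14 < parcel-6.
So parcel-7 < parcel-6; parcel-6 is the heavier of the two.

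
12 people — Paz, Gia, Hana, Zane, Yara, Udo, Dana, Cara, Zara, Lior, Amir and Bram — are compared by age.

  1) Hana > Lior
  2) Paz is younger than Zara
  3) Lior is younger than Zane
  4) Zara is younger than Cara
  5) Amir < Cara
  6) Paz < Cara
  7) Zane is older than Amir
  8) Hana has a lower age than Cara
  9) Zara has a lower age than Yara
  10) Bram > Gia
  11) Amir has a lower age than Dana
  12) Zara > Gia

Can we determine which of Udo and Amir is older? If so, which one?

undetermined

Following every chain through Amir: above Amir we get Cara, Dana, Zane.
Udo is not reached, and no chain runs the other way from Udo to Amir.
So the given relations leave the order of Amir and Udo undetermined.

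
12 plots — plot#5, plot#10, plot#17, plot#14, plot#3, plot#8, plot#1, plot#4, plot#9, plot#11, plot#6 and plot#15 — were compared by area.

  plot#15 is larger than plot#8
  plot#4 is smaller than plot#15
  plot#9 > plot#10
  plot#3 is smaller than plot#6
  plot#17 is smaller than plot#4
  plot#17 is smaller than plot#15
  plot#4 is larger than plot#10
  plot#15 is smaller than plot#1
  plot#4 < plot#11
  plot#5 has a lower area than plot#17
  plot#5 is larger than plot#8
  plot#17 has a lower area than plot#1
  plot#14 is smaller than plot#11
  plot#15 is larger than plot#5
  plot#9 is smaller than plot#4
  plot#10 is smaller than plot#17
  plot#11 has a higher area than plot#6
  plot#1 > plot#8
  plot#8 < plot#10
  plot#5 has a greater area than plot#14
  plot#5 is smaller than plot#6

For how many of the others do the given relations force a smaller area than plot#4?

6

The elements the relations force below plot#4 are plot#14, plot#8, plot#5, plot#10, plot#17, plot#9 — no chain reaches any other.
That is 6.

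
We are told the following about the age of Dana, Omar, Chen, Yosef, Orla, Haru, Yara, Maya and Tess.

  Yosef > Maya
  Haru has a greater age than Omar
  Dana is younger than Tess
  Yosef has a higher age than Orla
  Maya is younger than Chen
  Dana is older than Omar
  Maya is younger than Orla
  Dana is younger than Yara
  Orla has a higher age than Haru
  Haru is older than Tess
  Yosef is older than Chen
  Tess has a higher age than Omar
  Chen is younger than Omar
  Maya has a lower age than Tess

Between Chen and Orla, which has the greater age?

Chaining the given relations: Chen < Omar < Dana < Tess < Haru < Orla.
So Chen < Orla; Orla is the older of the two.

Orla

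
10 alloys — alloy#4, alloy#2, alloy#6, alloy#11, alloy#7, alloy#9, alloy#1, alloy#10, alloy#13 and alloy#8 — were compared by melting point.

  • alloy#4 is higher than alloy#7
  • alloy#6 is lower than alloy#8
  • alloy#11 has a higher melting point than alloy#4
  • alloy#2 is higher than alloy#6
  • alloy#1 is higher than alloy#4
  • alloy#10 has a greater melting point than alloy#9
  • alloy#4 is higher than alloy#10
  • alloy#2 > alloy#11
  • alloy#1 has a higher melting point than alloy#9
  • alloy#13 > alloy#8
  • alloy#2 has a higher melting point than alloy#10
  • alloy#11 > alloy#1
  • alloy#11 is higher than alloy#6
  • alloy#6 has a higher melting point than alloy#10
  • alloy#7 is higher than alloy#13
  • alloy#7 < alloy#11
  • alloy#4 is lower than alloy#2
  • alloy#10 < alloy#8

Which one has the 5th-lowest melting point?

The consecutive relations fix a unique order: alloy#9 < alloy#10 < alloy#6 < alloy#8 < alloy#13 < alloy#7 < alloy#4 < alloy#1 < alloy#11 < alloy#2.
Counting 5 from the smallest end gives alloy#13.

alloy#13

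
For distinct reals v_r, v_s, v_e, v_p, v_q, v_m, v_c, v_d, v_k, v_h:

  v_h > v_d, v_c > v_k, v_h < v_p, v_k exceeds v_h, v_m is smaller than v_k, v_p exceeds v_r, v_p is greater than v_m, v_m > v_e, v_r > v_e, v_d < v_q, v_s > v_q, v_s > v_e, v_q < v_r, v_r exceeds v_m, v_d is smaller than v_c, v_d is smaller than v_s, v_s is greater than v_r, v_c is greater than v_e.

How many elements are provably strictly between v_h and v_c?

1

The relations place v_h below v_c. An element lies strictly between them when it is forced above v_h and also forced below v_c.
Above v_h: {v_k, v_p}. Below v_c: {v_e, v_d, v_m, v_k}.
Intersection: {v_k} — 1.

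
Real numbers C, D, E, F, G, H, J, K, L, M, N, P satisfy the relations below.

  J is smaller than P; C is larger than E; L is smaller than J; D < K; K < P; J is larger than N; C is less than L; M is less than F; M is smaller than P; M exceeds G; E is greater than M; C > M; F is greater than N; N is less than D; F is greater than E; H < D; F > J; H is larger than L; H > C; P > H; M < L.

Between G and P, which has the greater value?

G < M and M < C give G < C.
With C < L: G < M < C < L.
Then L < H extends the chain to H.
With H < D: G < M < C < L < H < D.
Then D < K extends the chain to K.
Then K < P extends the chain to P.
So G < P; P is the larger of the two.

P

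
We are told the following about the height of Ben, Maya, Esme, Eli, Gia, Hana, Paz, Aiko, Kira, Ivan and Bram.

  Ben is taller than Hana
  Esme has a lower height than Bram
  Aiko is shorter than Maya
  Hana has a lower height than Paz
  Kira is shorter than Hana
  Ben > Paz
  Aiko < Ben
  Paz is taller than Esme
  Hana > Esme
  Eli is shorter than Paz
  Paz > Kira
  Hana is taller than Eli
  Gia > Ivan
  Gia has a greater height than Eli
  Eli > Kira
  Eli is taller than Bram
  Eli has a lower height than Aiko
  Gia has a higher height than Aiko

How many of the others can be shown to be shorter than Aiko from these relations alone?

4

From Aiko the given relations immediately reach Eli.
From those, Kira, Bram — 3 in total.
From those, Esme — 4 in total.
No other element is forced below Aiko by the given relations, so the count is 4.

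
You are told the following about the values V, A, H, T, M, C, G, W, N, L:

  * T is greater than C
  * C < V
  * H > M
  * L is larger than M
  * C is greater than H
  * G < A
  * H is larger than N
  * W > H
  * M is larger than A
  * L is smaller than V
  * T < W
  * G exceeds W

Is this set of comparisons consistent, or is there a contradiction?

inconsistent

We have M < H stated directly, yet also H < C < T < W < G < A < M by chaining the others — so H < M. Contradiction.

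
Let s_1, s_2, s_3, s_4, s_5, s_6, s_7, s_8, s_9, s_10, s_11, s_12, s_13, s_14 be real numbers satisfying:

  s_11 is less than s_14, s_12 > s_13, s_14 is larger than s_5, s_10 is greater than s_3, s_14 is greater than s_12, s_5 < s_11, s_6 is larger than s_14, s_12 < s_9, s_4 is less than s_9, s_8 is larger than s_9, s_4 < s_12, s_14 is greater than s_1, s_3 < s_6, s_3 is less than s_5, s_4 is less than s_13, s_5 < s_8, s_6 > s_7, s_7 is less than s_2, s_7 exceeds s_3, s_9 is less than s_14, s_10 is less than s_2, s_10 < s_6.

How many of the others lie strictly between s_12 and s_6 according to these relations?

2

The relations place s_12 below s_6. An element lies strictly between them when it is forced above s_12 and also forced below s_6.
Above s_12: {s_9, s_14, s_8}. Below s_6: {s_4, s_3, s_5, s_13, s_10, s_9, s_7, s_1, s_11, s_14}.
Intersection: {s_9, s_14} — 2.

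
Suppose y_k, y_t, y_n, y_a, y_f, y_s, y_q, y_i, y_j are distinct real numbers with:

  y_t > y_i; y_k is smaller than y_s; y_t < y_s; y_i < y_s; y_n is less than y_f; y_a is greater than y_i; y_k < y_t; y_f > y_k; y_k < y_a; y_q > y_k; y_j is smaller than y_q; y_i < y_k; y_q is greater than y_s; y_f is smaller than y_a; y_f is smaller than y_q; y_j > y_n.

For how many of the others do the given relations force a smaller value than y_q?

The elements the relations force below y_q are y_i, y_k, y_n, y_f, y_t, y_s, y_j — no chain reaches any other.
That is 7.

7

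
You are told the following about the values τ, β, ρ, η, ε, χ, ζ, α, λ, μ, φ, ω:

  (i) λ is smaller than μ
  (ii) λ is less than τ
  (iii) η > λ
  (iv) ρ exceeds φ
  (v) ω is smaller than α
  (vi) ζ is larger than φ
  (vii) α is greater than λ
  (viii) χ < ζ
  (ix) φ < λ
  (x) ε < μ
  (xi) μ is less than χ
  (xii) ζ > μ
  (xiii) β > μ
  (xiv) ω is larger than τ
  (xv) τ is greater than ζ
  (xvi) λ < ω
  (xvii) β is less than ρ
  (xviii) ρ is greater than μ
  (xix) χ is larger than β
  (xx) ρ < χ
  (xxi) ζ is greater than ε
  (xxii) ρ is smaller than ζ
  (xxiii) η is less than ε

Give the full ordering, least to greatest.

φ < λ < η < ε < μ < β < ρ < χ < ζ < τ < ω < α

The consecutive links are each given: φ < λ; λ < η; η < ε; ε < μ; μ < β; β < ρ; ρ < χ; χ < ζ; ζ < τ; τ < ω; ω < α.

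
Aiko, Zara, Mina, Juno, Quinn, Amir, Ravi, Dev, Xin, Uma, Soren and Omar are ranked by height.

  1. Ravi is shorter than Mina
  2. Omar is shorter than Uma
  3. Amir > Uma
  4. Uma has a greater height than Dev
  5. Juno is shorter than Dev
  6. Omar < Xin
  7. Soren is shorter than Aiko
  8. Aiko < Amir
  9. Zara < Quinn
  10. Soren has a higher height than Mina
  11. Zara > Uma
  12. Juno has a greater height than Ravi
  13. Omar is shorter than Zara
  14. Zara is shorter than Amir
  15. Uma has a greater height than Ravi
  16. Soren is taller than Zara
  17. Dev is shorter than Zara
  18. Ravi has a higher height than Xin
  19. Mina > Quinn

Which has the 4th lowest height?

Chaining the given pairs: Omar < Xin < Ravi < Juno < Dev < Uma < Zara < Quinn < Mina < Soren < Aiko < Amir.
Counting 4 from the smallest end gives Juno.

Juno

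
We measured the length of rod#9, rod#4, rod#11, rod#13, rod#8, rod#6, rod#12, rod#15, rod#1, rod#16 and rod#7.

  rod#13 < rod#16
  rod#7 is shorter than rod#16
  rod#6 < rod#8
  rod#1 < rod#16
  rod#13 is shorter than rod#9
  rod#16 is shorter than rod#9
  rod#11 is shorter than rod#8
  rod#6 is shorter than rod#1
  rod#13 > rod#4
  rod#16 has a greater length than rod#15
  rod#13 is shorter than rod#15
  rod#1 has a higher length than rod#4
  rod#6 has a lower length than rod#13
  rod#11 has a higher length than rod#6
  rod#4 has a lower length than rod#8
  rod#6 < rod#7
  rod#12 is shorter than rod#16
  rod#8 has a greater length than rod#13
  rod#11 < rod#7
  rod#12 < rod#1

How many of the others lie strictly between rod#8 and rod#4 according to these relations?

1

The relations place rod#4 below rod#8. An element lies strictly between them when it is forced above rod#4 and also forced below rod#8.
Above rod#4: {rod#13, rod#15, rod#1, rod#16, rod#9}. Below rod#8: {rod#6, rod#13, rod#11}.
Intersection: {rod#13} — 1.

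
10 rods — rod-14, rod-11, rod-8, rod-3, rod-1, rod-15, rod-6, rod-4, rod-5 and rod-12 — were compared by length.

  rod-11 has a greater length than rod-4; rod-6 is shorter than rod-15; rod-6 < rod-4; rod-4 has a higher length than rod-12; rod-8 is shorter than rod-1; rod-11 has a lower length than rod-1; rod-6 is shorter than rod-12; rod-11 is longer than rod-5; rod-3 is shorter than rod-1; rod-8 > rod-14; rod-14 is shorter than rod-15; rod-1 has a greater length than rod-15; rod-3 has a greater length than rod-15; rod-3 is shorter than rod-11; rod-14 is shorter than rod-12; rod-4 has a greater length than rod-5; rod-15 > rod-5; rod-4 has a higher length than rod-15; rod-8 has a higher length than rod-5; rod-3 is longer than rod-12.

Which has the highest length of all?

rod-1

rod-6 is not greatest since rod-6 < rod-12; rod-14 is not greatest since rod-14 < rod-12; rod-12 is not greatest since rod-12 < rod-4; rod-5 is not greatest since rod-5 < rod-8; rod-8 is not greatest since rod-8 < rod-1; rod-15 is not greatest since rod-15 < rod-4; rod-3 is not greatest since rod-3 < rod-11; rod-4 is not greatest since rod-4 < rod-11; rod-11 is not greatest since rod-11 < rod-1.
Only rod-1 has nothing above it, so rod-1 is the highest length.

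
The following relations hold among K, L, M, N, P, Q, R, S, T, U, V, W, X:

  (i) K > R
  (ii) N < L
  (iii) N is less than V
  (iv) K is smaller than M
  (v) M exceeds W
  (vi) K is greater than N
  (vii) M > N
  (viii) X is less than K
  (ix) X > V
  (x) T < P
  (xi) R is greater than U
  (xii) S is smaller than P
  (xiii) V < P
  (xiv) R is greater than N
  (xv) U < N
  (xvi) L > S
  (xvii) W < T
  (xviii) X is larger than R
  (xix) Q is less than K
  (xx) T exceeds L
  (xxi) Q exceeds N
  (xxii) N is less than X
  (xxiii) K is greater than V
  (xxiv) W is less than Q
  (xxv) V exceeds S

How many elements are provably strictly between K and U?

The relations place U below K. An element lies strictly between them when it is forced above U and also forced below K.
Above U: {N, L, R, V, Q, X, T, P, M}. Below K: {N, S, R, W, V, Q, X}.
Intersection: {N, R, V, Q, X} — 5.

5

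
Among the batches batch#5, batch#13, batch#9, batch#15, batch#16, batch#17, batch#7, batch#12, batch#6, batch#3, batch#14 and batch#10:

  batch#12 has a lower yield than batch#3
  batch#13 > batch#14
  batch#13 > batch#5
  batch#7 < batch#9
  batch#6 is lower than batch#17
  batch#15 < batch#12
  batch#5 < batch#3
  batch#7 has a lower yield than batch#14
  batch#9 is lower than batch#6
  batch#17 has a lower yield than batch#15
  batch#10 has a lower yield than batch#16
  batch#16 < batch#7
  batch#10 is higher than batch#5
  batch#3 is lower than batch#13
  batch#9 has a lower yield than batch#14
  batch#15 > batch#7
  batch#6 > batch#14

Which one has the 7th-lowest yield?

batch#6

Chaining the given pairs: batch#5 < batch#10 < batch#16 < batch#7 < batch#9 < batch#14 < batch#6 < batch#17 < batch#15 < batch#12 < batch#3 < batch#13.
The 7th smallest is batch#6.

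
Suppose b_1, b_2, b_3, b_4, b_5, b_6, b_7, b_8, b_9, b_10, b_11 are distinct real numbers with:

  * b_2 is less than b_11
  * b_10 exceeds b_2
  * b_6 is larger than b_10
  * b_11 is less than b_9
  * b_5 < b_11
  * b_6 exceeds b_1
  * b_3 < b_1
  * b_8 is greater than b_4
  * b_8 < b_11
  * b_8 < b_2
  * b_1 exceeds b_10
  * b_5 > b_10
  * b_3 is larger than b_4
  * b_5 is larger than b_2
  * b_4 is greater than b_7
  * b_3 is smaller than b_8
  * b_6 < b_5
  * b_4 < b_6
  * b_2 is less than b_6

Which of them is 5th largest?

Chaining the given pairs: b_7 < b_4 < b_3 < b_8 < b_2 < b_10 < b_1 < b_6 < b_5 < b_11 < b_9.
Counting 5 from the largest end gives b_1.

b_1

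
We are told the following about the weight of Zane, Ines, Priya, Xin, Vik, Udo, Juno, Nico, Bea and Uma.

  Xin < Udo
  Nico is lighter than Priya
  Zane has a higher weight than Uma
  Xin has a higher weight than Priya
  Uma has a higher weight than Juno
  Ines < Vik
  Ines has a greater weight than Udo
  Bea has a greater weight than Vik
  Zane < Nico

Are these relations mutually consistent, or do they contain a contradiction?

The single ordering Juno < Uma < Zane < Nico < Priya < Xin < Udo < Ines < Vik < Bea satisfies every listed relation, so no contradiction arises.

consistent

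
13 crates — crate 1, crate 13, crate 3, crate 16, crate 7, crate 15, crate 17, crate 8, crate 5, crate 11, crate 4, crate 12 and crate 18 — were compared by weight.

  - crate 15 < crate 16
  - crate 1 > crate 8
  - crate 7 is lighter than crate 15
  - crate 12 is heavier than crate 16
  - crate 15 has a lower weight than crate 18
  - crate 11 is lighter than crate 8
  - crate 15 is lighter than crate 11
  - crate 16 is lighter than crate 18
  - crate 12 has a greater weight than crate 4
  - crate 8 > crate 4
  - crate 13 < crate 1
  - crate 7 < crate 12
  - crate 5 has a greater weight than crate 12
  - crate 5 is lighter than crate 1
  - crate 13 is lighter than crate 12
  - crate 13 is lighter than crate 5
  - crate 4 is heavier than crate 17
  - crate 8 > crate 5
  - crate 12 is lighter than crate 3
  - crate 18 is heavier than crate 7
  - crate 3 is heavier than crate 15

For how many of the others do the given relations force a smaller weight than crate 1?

From crate 1 the given relations immediately reach crate 13, crate 5, crate 8.
From those, crate 4, crate 12, crate 11 — 6 in total.
From those, crate 7, crate 15, crate 17, crate 16 — 10 in total.
No other element is forced below crate 1 by the given relations, so the count is 10.

10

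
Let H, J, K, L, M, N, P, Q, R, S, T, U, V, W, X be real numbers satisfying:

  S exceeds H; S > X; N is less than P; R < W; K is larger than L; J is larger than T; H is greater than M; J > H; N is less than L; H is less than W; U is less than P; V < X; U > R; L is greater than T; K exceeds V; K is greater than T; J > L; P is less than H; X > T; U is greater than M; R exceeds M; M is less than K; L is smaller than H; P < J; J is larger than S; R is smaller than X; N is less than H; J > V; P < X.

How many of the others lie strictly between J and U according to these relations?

The relations place U below J. An element lies strictly between them when it is forced above U and also forced below J.
Above U: {P, H, X, S, W}. Below J: {N, V, M, R, T, P, L, H, X, S}.
Intersection: {P, H, X, S} — 4.

4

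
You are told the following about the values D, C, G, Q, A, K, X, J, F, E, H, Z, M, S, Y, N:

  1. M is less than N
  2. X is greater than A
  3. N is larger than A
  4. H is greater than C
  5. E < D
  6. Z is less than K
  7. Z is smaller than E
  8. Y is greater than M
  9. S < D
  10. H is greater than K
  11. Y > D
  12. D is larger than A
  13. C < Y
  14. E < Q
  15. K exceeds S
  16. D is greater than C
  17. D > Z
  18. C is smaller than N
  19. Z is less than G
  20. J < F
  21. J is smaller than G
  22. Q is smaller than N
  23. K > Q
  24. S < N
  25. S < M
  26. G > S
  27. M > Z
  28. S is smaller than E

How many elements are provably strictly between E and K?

1

Chaining upward from E reaches: D, Q, N, Y, H.
Chaining downward from K reaches: Z, S, Q.
Strictly between E and K are those in both lists: Q — 1 element.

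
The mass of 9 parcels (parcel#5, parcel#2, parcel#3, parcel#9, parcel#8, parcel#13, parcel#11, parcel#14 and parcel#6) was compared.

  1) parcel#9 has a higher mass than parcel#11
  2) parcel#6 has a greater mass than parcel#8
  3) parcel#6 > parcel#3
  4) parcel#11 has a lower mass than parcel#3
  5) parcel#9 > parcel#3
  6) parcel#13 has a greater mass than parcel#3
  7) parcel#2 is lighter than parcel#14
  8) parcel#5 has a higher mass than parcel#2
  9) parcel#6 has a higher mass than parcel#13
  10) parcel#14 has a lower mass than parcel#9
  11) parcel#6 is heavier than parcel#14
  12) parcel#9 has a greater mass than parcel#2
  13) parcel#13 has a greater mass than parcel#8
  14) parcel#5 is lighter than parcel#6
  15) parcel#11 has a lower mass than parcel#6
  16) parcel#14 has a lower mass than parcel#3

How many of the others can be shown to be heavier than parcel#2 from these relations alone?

6

From parcel#2 the given relations immediately reach parcel#5, parcel#14, parcel#9.
From those, parcel#3, parcel#6 — 5 in total.
From those, parcel#13 — 6 in total.
Nothing else is reachable above parcel#2; 6 in all.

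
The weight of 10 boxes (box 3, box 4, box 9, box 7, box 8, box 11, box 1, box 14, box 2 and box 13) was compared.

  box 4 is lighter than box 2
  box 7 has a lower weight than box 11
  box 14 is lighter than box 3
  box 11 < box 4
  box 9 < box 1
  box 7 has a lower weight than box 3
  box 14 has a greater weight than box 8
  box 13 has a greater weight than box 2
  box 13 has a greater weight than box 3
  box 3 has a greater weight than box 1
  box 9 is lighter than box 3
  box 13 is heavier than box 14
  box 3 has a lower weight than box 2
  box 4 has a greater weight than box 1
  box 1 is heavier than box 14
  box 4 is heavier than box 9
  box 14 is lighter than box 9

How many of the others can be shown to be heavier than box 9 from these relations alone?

5

The elements the relations force above box 9 are box 1, box 3, box 4, box 2, box 13 — no chain reaches any other.
That is 5.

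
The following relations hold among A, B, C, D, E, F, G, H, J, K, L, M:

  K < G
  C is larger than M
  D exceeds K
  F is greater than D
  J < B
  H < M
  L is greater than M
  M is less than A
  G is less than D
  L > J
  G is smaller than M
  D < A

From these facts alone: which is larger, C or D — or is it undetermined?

undetermined

Following every chain through D: above D we get A, F; below D we get K, G.
C is not reached, and no chain runs the other way from C to D.
So the given relations leave the order of D and C undetermined.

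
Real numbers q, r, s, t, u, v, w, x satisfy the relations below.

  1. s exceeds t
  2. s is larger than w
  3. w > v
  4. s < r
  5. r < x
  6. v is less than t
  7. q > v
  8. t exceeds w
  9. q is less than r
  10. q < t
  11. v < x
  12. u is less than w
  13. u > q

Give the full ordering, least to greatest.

v < q < u < w < t < s < r < x

Nothing is placed below v, so it is least; from there v < q; q < u; u < w; w < t; t < s; s < r; r < x, each given directly.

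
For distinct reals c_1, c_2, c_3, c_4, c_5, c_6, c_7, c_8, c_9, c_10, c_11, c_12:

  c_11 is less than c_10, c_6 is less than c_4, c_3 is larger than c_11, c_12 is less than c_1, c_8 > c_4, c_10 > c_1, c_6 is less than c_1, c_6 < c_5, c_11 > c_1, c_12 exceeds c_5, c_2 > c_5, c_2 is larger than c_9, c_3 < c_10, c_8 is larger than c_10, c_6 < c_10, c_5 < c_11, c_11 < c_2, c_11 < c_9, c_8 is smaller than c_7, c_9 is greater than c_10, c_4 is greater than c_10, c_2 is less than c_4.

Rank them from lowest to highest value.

The consecutive links are each given: c_6 < c_5; c_5 < c_12; c_12 < c_1; c_1 < c_11; c_11 < c_3; c_3 < c_10; c_10 < c_9; c_9 < c_2; c_2 < c_4; c_4 < c_8; c_8 < c_7.

c_6 < c_5 < c_12 < c_1 < c_11 < c_3 < c_10 < c_9 < c_2 < c_4 < c_8 < c_7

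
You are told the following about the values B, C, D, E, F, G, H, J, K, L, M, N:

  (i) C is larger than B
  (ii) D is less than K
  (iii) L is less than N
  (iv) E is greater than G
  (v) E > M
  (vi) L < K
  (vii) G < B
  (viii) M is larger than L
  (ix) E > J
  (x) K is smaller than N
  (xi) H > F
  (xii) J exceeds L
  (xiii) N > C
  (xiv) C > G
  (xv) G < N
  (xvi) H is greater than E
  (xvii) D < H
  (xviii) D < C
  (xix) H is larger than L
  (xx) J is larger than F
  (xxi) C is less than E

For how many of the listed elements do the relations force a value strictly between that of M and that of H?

The relations place M below H. An element lies strictly between them when it is forced above M and also forced below H.
Above M: {E}. Below H: {L, G, D, F, B, C, J, E}.
Intersection: {E} — 1.

1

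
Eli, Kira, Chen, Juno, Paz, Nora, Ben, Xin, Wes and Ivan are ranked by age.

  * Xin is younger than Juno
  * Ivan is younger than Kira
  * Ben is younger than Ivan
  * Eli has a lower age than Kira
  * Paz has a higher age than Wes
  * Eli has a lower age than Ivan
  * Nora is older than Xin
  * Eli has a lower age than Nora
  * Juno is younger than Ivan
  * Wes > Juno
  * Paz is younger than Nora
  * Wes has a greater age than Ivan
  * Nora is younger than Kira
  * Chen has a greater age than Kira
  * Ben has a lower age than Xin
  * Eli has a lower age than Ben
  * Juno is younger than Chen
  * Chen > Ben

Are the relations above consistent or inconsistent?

consistent

The single ordering Eli < Ben < Xin < Juno < Ivan < Wes < Paz < Nora < Kira < Chen satisfies every listed relation, so no contradiction arises.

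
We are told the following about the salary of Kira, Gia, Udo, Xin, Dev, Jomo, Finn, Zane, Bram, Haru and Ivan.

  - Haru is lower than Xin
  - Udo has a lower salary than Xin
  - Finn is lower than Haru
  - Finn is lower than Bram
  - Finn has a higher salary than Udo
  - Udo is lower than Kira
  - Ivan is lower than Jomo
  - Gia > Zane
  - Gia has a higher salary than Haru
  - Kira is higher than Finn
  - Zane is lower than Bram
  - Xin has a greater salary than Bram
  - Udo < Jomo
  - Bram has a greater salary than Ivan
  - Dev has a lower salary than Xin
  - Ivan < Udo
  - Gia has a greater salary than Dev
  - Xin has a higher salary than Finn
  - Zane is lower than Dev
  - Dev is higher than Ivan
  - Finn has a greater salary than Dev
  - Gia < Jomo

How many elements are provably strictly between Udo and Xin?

Chaining upward from Udo reaches: Finn, Bram, Haru, Kira, Gia, Jomo.
Chaining downward from Xin reaches: Ivan, Zane, Dev, Finn, Bram, Haru.
Strictly between Udo and Xin are those in both lists: Finn, Bram, Haru — 3 elements.

3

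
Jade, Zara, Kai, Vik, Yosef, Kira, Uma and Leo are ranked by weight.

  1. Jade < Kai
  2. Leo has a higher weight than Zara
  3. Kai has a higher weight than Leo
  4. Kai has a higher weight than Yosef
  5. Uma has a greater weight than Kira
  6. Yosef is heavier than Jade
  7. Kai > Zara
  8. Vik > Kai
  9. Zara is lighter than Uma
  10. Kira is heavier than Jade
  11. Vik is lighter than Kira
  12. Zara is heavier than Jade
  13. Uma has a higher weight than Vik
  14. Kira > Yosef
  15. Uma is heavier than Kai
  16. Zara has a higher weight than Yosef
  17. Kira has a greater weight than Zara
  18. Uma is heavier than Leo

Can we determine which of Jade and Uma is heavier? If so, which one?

Link the given pairs in sequence: Jade < Yosef; Yosef < Zara; Zara < Leo; Leo < Kai; Kai < Vik; Vik < Uma.
Together: Jade < Yosef < Zara < Leo < Kai < Vik < Uma.
So Uma is heavier.

Uma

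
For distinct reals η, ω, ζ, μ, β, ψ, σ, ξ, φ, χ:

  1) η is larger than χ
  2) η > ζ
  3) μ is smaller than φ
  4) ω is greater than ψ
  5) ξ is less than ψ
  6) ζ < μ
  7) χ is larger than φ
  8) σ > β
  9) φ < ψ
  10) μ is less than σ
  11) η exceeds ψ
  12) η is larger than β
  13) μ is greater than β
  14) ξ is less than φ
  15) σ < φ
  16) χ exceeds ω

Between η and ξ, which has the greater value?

The relevant relations are ξ < φ; φ < ψ; ψ < ω; ω < χ; χ < η.
Together: ξ < φ < ψ < ω < χ < η.
So ξ < η; η is the larger of the two.

η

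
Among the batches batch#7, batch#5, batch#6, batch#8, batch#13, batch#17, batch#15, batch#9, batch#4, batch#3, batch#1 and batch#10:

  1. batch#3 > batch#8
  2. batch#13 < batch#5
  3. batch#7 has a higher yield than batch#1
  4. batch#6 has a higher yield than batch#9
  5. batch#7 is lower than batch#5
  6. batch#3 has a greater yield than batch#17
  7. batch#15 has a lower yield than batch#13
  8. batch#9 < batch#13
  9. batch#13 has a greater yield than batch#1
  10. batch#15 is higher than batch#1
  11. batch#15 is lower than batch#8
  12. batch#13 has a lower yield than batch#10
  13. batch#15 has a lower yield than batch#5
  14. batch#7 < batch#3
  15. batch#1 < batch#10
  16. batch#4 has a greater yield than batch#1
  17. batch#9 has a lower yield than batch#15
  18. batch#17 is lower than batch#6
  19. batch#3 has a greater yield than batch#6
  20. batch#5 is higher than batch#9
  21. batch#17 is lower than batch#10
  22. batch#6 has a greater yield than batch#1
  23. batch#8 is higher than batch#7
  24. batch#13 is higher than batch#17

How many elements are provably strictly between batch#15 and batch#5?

1

The relations place batch#15 below batch#5. An element lies strictly between them when it is forced above batch#15 and also forced below batch#5.
Above batch#15: {batch#13, batch#8, batch#3, batch#10}. Below batch#5: {batch#1, batch#7, batch#9, batch#17, batch#13}.
Intersection: {batch#13} — 1.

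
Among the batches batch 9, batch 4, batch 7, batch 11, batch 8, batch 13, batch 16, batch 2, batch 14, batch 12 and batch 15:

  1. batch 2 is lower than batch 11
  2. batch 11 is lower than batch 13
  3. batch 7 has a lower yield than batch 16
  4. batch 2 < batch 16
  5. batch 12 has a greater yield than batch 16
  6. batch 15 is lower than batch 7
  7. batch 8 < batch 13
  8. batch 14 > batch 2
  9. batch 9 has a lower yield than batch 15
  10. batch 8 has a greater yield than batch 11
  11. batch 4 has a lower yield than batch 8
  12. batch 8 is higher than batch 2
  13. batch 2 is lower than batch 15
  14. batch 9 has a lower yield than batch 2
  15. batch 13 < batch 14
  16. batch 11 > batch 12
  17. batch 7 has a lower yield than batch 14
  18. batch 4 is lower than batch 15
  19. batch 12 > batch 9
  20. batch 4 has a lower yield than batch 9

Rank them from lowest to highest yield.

batch 4 < batch 9 < batch 2 < batch 15 < batch 7 < batch 16 < batch 12 < batch 11 < batch 8 < batch 13 < batch 14

Nothing is placed below batch 4, so it is least; from there batch 4 < batch 9; batch 9 < batch 2; batch 2 < batch 15; batch 15 < batch 7; batch 7 < batch 16; batch 16 < batch 12; batch 12 < batch 11; batch 11 < batch 8; batch 8 < batch 13; batch 13 < batch 14, each given directly.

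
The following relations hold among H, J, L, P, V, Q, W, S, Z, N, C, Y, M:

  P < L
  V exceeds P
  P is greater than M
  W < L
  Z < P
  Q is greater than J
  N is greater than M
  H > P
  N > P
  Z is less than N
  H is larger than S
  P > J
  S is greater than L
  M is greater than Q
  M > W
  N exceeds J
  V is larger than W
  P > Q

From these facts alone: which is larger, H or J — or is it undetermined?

Link the given pairs in sequence: J < Q; Q < P; P < L; L < S; S < H.
Chaining these gives J < Q < P < L < S < H.
So H is larger.

H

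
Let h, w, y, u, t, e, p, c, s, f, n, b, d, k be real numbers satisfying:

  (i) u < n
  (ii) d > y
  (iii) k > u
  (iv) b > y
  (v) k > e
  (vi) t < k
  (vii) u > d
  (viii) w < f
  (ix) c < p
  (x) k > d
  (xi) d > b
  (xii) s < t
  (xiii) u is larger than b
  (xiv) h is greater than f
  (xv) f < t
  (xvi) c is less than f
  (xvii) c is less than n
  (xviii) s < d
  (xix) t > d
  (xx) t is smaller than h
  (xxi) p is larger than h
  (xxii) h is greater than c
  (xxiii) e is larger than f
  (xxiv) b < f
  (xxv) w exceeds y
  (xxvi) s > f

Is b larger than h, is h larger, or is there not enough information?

Chaining the given relations: b < f < s < d < t < h.
So h is larger.

h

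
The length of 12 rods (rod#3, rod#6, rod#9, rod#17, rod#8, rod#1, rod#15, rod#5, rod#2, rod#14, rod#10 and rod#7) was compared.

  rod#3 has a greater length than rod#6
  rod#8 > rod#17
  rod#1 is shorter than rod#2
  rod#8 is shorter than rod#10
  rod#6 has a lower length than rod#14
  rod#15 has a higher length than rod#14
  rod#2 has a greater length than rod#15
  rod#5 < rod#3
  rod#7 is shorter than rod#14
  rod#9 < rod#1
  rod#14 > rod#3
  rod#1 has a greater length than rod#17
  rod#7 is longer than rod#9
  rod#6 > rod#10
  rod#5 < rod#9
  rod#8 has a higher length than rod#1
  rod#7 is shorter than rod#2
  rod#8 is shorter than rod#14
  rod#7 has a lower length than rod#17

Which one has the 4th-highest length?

The consecutive relations fix a unique order: rod#5 < rod#9 < rod#7 < rod#17 < rod#1 < rod#8 < rod#10 < rod#6 < rod#3 < rod#14 < rod#15 < rod#2.
Counting 4 from the largest end gives rod#3.

rod#3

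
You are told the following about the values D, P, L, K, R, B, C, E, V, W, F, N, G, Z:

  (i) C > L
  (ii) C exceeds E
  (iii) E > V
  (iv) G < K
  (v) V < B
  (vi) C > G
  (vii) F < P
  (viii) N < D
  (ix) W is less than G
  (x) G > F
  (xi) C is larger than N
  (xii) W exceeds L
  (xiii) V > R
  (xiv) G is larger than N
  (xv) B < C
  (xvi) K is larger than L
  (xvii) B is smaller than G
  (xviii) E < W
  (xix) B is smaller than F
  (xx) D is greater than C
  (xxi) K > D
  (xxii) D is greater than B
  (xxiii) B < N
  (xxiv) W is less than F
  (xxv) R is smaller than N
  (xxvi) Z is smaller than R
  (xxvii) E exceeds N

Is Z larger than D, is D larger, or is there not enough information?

D

Chaining the given relations: Z < R < V < B < N < E < W < F < G < C < D.
So D is larger.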